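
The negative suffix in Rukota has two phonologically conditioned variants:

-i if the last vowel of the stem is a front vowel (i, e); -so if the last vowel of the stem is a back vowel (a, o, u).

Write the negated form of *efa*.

efaso

*efa*: last vowel = /a/, a back vowel → -so → *efaso*.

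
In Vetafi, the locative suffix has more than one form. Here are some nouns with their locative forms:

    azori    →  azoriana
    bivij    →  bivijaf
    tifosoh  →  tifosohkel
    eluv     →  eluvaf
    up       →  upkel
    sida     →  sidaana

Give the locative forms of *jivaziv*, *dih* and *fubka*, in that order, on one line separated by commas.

jivazivaf, dihkel, fubkaana

The suffix is conditioned by the final sound: -kel when the stem ends in a voiceless consonant (*tifosoh*, *up*); -af when the stem ends in a voiced consonant (*bivij*, *eluv*); -ana when the stem ends in a vowel (*azori*, *sida*).
Since the final sound of *jivaziv* is /v/ (a voiced consonant), it takes -af, giving *jivazivaf*.
The final sound of *dih* is /h/, which is a voiceless consonant, so the suffix is -kel, giving *dihkel*.
*fubka* — final sound /a/ (a vowel) → -ana → *fubkaana*.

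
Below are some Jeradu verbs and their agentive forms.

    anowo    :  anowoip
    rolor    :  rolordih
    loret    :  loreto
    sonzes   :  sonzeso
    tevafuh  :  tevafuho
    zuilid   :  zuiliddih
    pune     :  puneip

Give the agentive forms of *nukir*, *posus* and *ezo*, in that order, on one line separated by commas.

nukirdih, posuso, ezoip

The alternation tracks the final sound of the stem — -o when the stem ends in a voiceless consonant (*loret*, *sonzes*, *tevafuh*); -dih when the stem ends in a voiced consonant (*rolor*, *zuilid*); -ip when the stem ends in a vowel (*anowo*, *pune*).
The final sound of *nukir* is /r/, which is a voiced consonant, so the suffix is -dih, giving *nukirdih*.
*posus*: final sound = /s/, a voiceless consonant → -o → *posuso*.
The final sound of *ezo* is /o/, which is a vowel, so the suffix is -ip, giving *ezoip*.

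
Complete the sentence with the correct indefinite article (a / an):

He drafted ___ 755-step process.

a

The indefinite article is chosen by the initial *sound* of the following word, not its spelling.
The number *755* is spoken "seven hundred …", beginning with /ˈsɛvən/ — a consonant sound.
So the article is *a*: He drafted a 755-step process.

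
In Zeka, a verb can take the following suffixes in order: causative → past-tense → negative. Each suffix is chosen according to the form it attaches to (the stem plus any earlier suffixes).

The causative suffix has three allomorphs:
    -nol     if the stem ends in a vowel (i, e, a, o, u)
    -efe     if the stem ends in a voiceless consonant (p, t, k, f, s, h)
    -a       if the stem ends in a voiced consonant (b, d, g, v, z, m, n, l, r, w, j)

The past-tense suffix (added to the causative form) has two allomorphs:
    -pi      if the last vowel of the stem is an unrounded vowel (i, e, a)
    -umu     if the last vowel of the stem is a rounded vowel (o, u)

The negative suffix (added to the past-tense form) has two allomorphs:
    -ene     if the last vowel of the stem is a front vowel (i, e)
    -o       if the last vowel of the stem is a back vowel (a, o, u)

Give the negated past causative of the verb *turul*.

turulapiene

*turul* — final sound /l/ (a voiced consonant) → -a → *turula*.
The causative form *turula* — last vowel /a/ (an unrounded vowel) → -pi → *turulapi*.
Since the last vowel of the past-tense form *turulapi* is /i/ (a front vowel), it takes -ene, giving *turulapiene*.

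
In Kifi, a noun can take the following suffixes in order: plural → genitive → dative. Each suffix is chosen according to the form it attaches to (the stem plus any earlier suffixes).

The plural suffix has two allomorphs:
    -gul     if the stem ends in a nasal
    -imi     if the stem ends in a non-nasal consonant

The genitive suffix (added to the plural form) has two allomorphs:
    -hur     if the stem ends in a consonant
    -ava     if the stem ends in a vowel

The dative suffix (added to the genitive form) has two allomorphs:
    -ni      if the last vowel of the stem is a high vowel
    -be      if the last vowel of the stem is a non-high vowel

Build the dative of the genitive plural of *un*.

The final consonant of *un* is /n/, which is a nasal, so the plural suffix is -gul, giving *ungul*.
Since the final sound of the plural form *ungul* is /l/ (a consonant), it takes -hur, giving *ungulhur*.
The genitive form *ungulhur*: last vowel = /u/, a high vowel → -ni → *ungulhurni*.

ungulhurni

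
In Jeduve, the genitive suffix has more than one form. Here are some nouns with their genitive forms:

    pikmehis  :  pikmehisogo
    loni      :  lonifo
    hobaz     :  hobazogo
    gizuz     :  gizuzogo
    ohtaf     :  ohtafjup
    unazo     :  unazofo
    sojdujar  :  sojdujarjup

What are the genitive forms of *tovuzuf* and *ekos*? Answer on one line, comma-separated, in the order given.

tovuzufjup, ekosogo

The suffix is conditioned by the final sound: -ogo when the stem ends in a sibilant (*pikmehis*, *hobaz*, *gizuz*); -jup when the stem ends in a non-sibilant consonant (*ohtaf*, *sojdujar*); -fo when the stem ends in a vowel (*loni*, *unazo*).
Since the final sound of *tovuzuf* is /f/ (a non-sibilant consonant), it takes -jup, giving *tovuzufjup*.
*ekos* — final sound /s/ (a sibilant) → -ogo → *ekosogo*.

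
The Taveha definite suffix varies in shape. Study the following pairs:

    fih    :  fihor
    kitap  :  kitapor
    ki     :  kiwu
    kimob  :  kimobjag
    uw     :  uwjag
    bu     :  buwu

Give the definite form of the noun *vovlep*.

Looking at the final sound of each stem: -or when the stem ends in a voiceless consonant (*fih*, *kitap*); -jag when the stem ends in a voiced consonant (*kimob*, *uw*); -wu when the stem ends in a vowel (*ki*, *bu*).
*vovlep*: final sound = /p/, a voiceless consonant → -or → *vovlepor*.

vovlepor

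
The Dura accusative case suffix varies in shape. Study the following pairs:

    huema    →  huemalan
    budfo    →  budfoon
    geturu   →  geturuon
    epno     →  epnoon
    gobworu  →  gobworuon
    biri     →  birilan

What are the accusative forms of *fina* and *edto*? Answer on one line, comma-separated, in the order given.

finalan, edtoon

The pattern is rounding harmony: -on when the last vowel of the stem is a rounded vowel (*budfo*, *geturu*, *epno*, *gobworu*); -lan when the last vowel of the stem is an unrounded vowel (*huema*, *biri*).
*fina* — last vowel /a/ (an unrounded vowel) → -lan → *finalan*.
*edto* — last vowel /o/ (a rounded vowel) → -on → *edtoon*.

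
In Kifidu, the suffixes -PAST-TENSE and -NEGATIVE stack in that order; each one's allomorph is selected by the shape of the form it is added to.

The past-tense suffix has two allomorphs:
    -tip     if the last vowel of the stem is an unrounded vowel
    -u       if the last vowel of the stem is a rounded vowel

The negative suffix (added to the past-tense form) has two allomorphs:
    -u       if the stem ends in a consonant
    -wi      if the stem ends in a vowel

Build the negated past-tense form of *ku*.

kuuwi

Since the last vowel of *ku* is /u/ (a rounded vowel), it takes -u, giving *kuu*.
The past-tense form *kuu* — final sound /u/ (a vowel) → -wi → *kuuwi*.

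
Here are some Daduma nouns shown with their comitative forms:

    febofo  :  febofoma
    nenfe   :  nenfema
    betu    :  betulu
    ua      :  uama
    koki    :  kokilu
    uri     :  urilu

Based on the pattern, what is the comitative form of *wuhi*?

wuhilu

The alternation tracks the last vowel of the stem — -lu when the last vowel of the stem is a high vowel (*betu*, *koki*, *uri*); -ma when the last vowel of the stem is a non-high vowel (*febofo*, *nenfe*, *ua*).
*wuhi*: last vowel = /i/, a high vowel → -lu → *wuhilu*.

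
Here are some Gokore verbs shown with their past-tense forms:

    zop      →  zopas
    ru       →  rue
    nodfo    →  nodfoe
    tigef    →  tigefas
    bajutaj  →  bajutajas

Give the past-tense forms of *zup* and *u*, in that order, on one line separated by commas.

zupas, ue

The pattern is consonant vs. vowel: -as when the stem ends in a consonant (*zop*, *tigef*, *bajutaj*); -e when the stem ends in a vowel (*ru*, *nodfo*).
*zup* — final sound /p/ (a consonant) → -as → *zupas*.
*u* — final sound /u/ (a vowel) → -e → *ue*.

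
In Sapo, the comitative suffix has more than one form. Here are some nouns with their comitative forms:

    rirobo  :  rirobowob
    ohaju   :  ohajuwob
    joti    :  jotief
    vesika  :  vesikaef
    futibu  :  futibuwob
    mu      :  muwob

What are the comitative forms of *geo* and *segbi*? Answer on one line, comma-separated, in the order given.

The pattern is rounding harmony: -wob when the last vowel of the stem is a rounded vowel (*rirobo*, *ohaju*, *futibu*, *mu*); -ef when the last vowel of the stem is an unrounded vowel (*joti*, *vesika*).
*geo* — last vowel /o/ (a rounded vowel) → -wob → *geowob*.
*segbi*: last vowel = /i/, an unrounded vowel → -ef → *segbief*.

geowob, segbief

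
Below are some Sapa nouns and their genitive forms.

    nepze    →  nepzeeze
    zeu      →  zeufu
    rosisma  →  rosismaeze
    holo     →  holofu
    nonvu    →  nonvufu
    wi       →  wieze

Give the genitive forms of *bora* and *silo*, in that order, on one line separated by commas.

The suffix is conditioned by the last vowel: -fu when the last vowel of the stem is a rounded vowel (*zeu*, *holo*, *nonvu*); -eze when the last vowel of the stem is an unrounded vowel (*nepze*, *rosisma*, *wi*).
Since the last vowel of *bora* is /a/ (an unrounded vowel), it takes -eze, giving *boraeze*.
*silo*: last vowel = /o/, a rounded vowel → -fu → *silofu*.

boraeze, silofu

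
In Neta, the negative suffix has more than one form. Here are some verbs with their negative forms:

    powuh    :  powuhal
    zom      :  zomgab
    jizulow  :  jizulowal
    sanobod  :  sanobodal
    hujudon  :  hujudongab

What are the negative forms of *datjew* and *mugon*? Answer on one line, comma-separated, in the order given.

The suffix is conditioned by the final consonant: -gab when the stem ends in a nasal (*zom*, *hujudon*); -al when the stem ends in a non-nasal consonant (*powuh*, *jizulow*, *sanobod*).
*datjew*: final consonant = /w/, non-nasal → -al → *datjewal*.
Since the final consonant of *mugon* is /n/ (a nasal), it takes -gab, giving *mugongab*.

datjewal, mugongab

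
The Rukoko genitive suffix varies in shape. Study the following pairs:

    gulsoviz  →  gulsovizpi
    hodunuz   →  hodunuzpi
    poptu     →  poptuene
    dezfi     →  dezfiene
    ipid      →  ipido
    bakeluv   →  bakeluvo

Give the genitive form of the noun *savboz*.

savbozpi

The pattern is sibilance of the final sound: -pi when the stem ends in a sibilant (*gulsoviz*, *hodunuz*); -o when the stem ends in a non-sibilant consonant (*ipid*, *bakeluv*); -ene when the stem ends in a vowel (*poptu*, *dezfi*).
*savboz* — final sound /z/ (a sibilant) → -pi → *savbozpi*.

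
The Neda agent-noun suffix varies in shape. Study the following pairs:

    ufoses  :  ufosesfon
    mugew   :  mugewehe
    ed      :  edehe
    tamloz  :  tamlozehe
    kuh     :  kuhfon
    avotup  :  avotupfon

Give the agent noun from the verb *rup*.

The suffix is conditioned by the final consonant: -fon when the stem ends in a voiceless consonant (*ufoses*, *kuh*, *avotup*); -ehe when the stem ends in a voiced consonant (*mugew*, *ed*, *tamloz*).
The final consonant of *rup* is /p/, which is voiceless, so the suffix is -fon, giving *rupfon*.

rupfon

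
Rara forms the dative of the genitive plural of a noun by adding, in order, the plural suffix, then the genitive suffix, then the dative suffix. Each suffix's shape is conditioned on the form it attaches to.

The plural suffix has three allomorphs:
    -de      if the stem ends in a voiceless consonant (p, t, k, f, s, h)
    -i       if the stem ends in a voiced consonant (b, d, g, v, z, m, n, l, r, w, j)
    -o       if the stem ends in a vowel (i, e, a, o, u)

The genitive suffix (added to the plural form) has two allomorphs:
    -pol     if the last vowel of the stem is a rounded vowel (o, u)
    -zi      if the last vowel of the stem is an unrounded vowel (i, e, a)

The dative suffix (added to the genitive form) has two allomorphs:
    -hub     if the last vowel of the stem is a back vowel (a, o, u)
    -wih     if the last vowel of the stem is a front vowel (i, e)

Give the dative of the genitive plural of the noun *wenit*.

*wenit* — final sound /t/ (a voiceless consonant) → -de → *wenitde*.
The plural form *wenitde* — last vowel /e/ (an unrounded vowel) → -zi → *wenitdezi*.
The genitive form *wenitdezi* — last vowel /i/ (a front vowel) → -wih → *wenitdeziwih*.

wenitdeziwih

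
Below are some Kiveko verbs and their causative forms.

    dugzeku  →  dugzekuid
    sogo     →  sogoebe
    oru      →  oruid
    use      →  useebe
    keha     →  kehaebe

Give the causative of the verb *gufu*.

gufuid

The pattern is height harmony: -id when the last vowel of the stem is a high vowel (*dugzeku*, *oru*); -ebe when the last vowel of the stem is a non-high vowel (*sogo*, *use*, *keha*).
*gufu* — last vowel /u/ (a high vowel) → -id → *gufuid*.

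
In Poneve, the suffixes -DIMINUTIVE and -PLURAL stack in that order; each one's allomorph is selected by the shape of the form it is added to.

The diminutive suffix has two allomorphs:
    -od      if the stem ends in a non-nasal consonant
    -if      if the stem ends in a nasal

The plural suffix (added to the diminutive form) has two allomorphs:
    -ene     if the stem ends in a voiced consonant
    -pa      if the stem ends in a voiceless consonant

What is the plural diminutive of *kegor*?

kegorodene

*kegor*: final consonant = /r/, non-nasal → -od → *kegorod*.
The diminutive form *kegorod*: final consonant = /d/, voiced → -ene → *kegorodene*.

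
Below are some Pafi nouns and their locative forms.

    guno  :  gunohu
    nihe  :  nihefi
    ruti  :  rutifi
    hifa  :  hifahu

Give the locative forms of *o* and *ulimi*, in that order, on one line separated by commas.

ohu, ulimifi

The suffix is conditioned by the last vowel: -fi when the last vowel of the stem is a front vowel (*nihe*, *ruti*); -hu when the last vowel of the stem is a back vowel (*guno*, *hifa*).
*o* — last vowel /o/ (a back vowel) → -hu → *ohu*.
*ulimi* — last vowel /i/ (a front vowel) → -fi → *ulimifi*.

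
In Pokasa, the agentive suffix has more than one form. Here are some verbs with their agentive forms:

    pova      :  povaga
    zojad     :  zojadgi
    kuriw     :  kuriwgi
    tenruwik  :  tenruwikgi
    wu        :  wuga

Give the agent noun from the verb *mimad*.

mimadgi

The alternation tracks the final sound of the stem — -gi when the stem ends in a consonant (*zojad*, *kuriw*, *tenruwik*); -ga when the stem ends in a vowel (*pova*, *wu*).
*mimad* — final sound /d/ (a consonant) → -gi → *mimadgi*.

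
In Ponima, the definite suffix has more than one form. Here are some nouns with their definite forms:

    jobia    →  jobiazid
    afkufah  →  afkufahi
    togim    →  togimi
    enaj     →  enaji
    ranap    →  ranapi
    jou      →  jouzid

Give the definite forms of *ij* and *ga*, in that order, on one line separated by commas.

iji, gazid

The pattern is consonant vs. vowel: -i when the stem ends in a consonant (*afkufah*, *togim*, *enaj*, *ranap*); -zid when the stem ends in a vowel (*jobia*, *jou*).
*ij*: final sound = /j/, a consonant → -i → *iji*.
Since the final sound of *ga* is /a/ (a vowel), it takes -zid, giving *gazid*.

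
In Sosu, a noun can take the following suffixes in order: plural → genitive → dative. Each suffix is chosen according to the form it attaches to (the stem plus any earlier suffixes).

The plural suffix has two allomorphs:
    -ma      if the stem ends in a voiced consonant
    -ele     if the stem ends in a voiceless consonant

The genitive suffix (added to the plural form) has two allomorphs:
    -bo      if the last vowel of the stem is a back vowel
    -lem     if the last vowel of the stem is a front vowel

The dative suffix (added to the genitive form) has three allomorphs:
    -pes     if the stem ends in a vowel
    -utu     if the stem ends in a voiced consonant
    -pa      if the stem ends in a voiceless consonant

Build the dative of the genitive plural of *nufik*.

nufikelelemutu

Since the final consonant of *nufik* is /k/ (voiceless), it takes -ele, giving *nufikele*.
The last vowel of the plural form *nufikele* is /e/, which is a front vowel, so the genitive suffix is -lem, giving *nufikelelem*.
The genitive form *nufikelelem*: final sound = /m/, a voiced consonant → -utu → *nufikelelemutu*.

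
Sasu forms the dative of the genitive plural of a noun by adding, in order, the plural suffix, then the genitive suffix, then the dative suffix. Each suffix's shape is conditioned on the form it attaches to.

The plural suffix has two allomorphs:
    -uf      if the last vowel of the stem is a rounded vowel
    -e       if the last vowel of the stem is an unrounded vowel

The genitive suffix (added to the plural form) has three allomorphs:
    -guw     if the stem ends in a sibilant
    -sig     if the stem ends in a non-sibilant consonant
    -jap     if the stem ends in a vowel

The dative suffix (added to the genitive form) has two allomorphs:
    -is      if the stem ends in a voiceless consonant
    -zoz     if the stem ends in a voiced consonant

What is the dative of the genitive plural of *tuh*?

tuhufsigzoz

The last vowel of *tuh* is /u/, which is a rounded vowel, so the plural suffix is -uf, giving *tuhuf*.
The final sound of the plural form *tuhuf* is /f/, which is a non-sibilant consonant, so the genitive suffix is -sig, giving *tuhufsig*.
The genitive form *tuhufsig* — final consonant /g/ (voiced) → -zoz → *tuhufsigzoz*.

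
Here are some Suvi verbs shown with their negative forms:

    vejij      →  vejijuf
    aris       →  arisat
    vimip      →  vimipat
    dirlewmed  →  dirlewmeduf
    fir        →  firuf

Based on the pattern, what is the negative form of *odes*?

The alternation tracks the final consonant of the stem — -at when the stem ends in a voiceless consonant (*aris*, *vimip*); -uf when the stem ends in a voiced consonant (*vejij*, *dirlewmed*, *fir*).
*odes*: final consonant = /s/, voiceless → -at → *odesat*.

odesat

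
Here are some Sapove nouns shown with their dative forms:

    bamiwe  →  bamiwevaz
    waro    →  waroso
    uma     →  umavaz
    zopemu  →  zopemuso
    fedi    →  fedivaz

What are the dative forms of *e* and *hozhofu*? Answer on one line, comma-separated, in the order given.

evaz, hozhofuso

The suffix is conditioned by the last vowel: -so when the last vowel of the stem is a rounded vowel (*waro*, *zopemu*); -vaz when the last vowel of the stem is an unrounded vowel (*bamiwe*, *uma*, *fedi*).
*e* — last vowel /e/ (an unrounded vowel) → -vaz → *evaz*.
*hozhofu* — last vowel /u/ (a rounded vowel) → -so → *hozhofuso*.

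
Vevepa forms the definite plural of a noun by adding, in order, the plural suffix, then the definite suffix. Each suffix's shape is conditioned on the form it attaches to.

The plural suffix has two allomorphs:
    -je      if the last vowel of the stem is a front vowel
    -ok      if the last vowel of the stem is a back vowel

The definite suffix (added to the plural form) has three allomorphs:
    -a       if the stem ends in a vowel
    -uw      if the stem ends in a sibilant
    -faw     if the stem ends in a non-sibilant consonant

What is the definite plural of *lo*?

lookfaw

The last vowel of *lo* is /o/, which is a back vowel, so the plural suffix is -ok, giving *look*.
The plural form *look* — final sound /k/ (a non-sibilant consonant) → -faw → *lookfaw*.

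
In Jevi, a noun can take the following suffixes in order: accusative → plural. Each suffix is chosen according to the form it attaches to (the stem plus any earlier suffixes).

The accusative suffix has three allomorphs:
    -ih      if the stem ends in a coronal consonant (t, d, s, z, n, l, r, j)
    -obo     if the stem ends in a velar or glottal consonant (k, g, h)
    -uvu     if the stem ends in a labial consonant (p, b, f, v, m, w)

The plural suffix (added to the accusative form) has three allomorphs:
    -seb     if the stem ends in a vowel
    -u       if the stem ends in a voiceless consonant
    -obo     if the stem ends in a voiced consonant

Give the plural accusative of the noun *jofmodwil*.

The final consonant of *jofmodwil* is /l/, which is coronal, so the accusative suffix is -ih, giving *jofmodwilih*.
The accusative form *jofmodwilih*: final sound = /h/, a voiceless consonant → -u → *jofmodwilihu*.

jofmodwilihu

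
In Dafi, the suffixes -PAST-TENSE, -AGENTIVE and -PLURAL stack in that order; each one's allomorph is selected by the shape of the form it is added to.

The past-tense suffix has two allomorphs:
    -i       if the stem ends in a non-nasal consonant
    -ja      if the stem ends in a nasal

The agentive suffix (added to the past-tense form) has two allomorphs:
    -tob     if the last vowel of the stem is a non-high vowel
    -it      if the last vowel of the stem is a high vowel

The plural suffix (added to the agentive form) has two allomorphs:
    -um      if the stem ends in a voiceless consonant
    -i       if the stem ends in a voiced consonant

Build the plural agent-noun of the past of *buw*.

buwiitum

*buw* — final consonant /w/ (non-nasal) → -i → *buwi*.
The last vowel of the past-tense form *buwi* is /i/, which is a high vowel, so the agentive suffix is -it, giving *buwiit*.
The agentive form *buwiit*: final consonant = /t/, voiceless → -um → *buwiitum*.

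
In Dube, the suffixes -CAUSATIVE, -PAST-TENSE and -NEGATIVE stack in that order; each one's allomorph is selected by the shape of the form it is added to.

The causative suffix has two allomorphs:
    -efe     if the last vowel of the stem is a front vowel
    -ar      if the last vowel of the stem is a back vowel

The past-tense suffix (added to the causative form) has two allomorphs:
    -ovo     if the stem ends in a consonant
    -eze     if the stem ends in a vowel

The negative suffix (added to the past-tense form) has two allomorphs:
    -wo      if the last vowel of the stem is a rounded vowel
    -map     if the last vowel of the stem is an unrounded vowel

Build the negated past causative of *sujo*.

sujoarovowo

Since the last vowel of *sujo* is /o/ (a back vowel), it takes -ar, giving *sujoar*.
Since the final sound of the causative form *sujoar* is /r/ (a consonant), it takes -ovo, giving *sujoarovo*.
The last vowel of the past-tense form *sujoarovo* is /o/, which is a rounded vowel, so the negative suffix is -wo, giving *sujoarovowo*.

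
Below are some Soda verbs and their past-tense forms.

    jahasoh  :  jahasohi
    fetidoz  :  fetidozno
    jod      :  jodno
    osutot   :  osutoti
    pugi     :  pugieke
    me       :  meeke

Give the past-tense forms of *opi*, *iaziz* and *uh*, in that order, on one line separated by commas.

opieke, iazizno, uhi

Looking at the final sound of each stem: -i when the stem ends in a voiceless consonant (*jahasoh*, *osutot*); -no when the stem ends in a voiced consonant (*fetidoz*, *jod*); -eke when the stem ends in a vowel (*pugi*, *me*).
The final sound of *opi* is /i/, which is a vowel, so the suffix is -eke, giving *opieke*.
*iaziz*: final sound = /z/, a voiced consonant → -no → *iazizno*.
*uh* — final sound /h/ (a voiceless consonant) → -i → *uhi*.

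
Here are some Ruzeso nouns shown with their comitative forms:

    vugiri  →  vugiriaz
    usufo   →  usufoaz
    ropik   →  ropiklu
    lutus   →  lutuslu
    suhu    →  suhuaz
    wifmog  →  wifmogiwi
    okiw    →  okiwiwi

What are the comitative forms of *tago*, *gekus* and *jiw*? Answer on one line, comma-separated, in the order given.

The pattern is voicing of the final sound: -lu when the stem ends in a voiceless consonant (*ropik*, *lutus*); -iwi when the stem ends in a voiced consonant (*wifmog*, *okiw*); -az when the stem ends in a vowel (*vugiri*, *usufo*, *suhu*).
Since the final sound of *tago* is /o/ (a vowel), it takes -az, giving *tagoaz*.
*gekus* — final sound /s/ (a voiceless consonant) → -lu → *gekuslu*.
*jiw*: final sound = /w/, a voiced consonant → -iwi → *jiwiwi*.

tagoaz, gekuslu, jiwiwi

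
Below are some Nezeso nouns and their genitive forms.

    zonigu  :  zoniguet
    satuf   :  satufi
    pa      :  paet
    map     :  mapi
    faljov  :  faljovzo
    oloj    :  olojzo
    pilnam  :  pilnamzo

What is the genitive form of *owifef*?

The alternation tracks the final sound of the stem — -i when the stem ends in a voiceless consonant (*satuf*, *map*); -zo when the stem ends in a voiced consonant (*faljov*, *oloj*, *pilnam*); -et when the stem ends in a vowel (*zonigu*, *pa*).
The final sound of *owifef* is /f/, which is a voiceless consonant, so the suffix is -i, giving *owifefi*.

owifefi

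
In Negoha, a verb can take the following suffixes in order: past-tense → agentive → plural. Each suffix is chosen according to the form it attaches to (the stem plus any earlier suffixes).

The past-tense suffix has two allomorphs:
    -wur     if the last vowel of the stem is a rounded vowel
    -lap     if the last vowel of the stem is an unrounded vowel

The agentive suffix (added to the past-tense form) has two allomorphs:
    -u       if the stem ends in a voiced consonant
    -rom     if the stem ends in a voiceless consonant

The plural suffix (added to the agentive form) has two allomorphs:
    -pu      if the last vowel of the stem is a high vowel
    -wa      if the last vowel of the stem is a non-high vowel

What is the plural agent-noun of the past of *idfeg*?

idfeglapromwa

*idfeg*: last vowel = /e/, an unrounded vowel → -lap → *idfeglap*.
Since the final consonant of the past-tense form *idfeglap* is /p/ (voiceless), it takes -rom, giving *idfeglaprom*.
The last vowel of the agentive form *idfeglaprom* is /o/, which is a non-high vowel, so the plural suffix is -wa, giving *idfeglapromwa*.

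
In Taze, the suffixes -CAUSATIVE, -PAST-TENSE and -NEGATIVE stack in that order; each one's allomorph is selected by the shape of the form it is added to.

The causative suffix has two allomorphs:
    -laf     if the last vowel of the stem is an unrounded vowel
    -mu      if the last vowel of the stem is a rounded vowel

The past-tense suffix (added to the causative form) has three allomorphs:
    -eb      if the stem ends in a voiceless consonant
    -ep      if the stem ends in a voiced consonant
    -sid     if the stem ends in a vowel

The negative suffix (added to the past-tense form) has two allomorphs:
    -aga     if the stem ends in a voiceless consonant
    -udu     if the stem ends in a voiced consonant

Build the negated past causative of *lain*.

The last vowel of *lain* is /i/, which is an unrounded vowel, so the causative suffix is -laf, giving *lainlaf*.
The causative form *lainlaf*: final sound = /f/, a voiceless consonant → -eb → *lainlafeb*.
The past-tense form *lainlafeb* — final consonant /b/ (voiced) → -udu → *lainlafebudu*.

lainlafebudu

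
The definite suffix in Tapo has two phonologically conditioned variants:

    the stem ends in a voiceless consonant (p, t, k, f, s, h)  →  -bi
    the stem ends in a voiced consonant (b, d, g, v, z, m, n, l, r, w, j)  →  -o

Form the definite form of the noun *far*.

Since the final consonant of *far* is /r/ (voiced), it takes -o, giving *faro*.

faro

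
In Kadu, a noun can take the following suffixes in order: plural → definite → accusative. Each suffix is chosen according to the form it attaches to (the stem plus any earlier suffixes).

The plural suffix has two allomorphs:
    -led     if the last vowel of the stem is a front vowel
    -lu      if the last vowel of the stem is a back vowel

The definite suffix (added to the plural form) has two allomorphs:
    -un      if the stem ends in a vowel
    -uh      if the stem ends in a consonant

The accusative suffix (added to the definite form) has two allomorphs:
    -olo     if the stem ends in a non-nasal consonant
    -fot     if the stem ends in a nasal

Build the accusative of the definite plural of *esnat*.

Since the last vowel of *esnat* is /a/ (a back vowel), it takes -lu, giving *esnatlu*.
Since the final sound of the plural form *esnatlu* is /u/ (a vowel), it takes -un, giving *esnatluun*.
The final consonant of the definite form *esnatluun* is /n/, which is a nasal, so the accusative suffix is -fot, giving *esnatluunfot*.

esnatluunfot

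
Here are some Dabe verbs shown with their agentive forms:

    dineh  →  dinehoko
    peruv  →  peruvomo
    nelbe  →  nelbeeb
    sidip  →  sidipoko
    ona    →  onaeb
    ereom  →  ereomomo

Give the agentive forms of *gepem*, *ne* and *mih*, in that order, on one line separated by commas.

gepemomo, neeb, mihoko

The pattern is voicing of the final sound: -oko when the stem ends in a voiceless consonant (*dineh*, *sidip*); -omo when the stem ends in a voiced consonant (*peruv*, *ereom*); -eb when the stem ends in a vowel (*nelbe*, *ona*).
Since the final sound of *gepem* is /m/ (a voiced consonant), it takes -omo, giving *gepemomo*.
*ne*: final sound = /e/, a vowel → -eb → *neeb*.
The final sound of *mih* is /h/, which is a voiceless consonant, so the suffix is -oko, giving *mihoko*.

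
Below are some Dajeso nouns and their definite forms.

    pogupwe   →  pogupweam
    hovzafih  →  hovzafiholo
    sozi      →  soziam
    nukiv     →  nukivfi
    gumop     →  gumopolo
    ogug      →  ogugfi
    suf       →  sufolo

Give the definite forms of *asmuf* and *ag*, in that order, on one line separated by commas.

asmufolo, agfi

Looking at the final sound of each stem: -olo when the stem ends in a voiceless consonant (*hovzafih*, *gumop*, *suf*); -fi when the stem ends in a voiced consonant (*nukiv*, *ogug*); -am when the stem ends in a vowel (*pogupwe*, *sozi*).
*asmuf* — final sound /f/ (a voiceless consonant) → -olo → *asmufolo*.
The final sound of *ag* is /g/, which is a voiced consonant, so the suffix is -fi, giving *agfi*.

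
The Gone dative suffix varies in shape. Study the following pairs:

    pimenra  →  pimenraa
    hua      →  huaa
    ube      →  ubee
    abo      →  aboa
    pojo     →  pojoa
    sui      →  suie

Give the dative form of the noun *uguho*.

The pattern is front/back vowel harmony: -e when the last vowel of the stem is a front vowel (*ube*, *sui*); -a when the last vowel of the stem is a back vowel (*pimenra*, *hua*, *abo*, *pojo*).
*uguho* — last vowel /o/ (a back vowel) → -a → *uguhoa*.

uguhoa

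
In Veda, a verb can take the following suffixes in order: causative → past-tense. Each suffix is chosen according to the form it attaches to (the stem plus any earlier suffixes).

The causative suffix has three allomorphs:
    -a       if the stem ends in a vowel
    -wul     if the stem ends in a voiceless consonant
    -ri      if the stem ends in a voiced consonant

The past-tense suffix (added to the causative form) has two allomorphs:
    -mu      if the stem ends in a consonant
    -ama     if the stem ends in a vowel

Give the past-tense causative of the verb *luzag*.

*luzag* — final sound /g/ (a voiced consonant) → -ri → *luzagri*.
Since the final sound of the causative form *luzagri* is /i/ (a vowel), it takes -ama, giving *luzagriama*.

luzagriama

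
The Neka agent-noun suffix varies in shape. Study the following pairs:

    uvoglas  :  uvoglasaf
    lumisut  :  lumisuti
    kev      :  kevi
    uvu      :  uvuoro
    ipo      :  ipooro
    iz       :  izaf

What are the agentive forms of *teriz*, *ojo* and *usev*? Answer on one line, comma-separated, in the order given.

The suffix is conditioned by the final sound: -af when the stem ends in a sibilant (*uvoglas*, *iz*); -i when the stem ends in a non-sibilant consonant (*lumisut*, *kev*); -oro when the stem ends in a vowel (*uvu*, *ipo*).
Since the final sound of *teriz* is /z/ (a sibilant), it takes -af, giving *terizaf*.
*ojo*: final sound = /o/, a vowel → -oro → *ojooro*.
The final sound of *usev* is /v/, which is a non-sibilant consonant, so the suffix is -i, giving *usevi*.

terizaf, ojooro, usevi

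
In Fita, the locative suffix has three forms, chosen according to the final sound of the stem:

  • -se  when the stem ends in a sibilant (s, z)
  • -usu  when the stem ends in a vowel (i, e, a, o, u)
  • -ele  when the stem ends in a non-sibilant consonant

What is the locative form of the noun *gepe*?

Since the final sound of *gepe* is /e/ (a vowel), it takes -usu, giving *gepeusu*.

gepeusu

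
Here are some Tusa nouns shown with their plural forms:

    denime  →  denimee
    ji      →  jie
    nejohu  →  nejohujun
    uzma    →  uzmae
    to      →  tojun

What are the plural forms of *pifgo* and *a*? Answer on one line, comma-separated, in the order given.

pifgojun, ae

Looking at the last vowel of each stem: -jun when the last vowel of the stem is a rounded vowel (*nejohu*, *to*); -e when the last vowel of the stem is an unrounded vowel (*denime*, *ji*, *uzma*).
*pifgo*: last vowel = /o/, a rounded vowel → -jun → *pifgojun*.
*a* — last vowel /a/ (an unrounded vowel) → -e → *ae*.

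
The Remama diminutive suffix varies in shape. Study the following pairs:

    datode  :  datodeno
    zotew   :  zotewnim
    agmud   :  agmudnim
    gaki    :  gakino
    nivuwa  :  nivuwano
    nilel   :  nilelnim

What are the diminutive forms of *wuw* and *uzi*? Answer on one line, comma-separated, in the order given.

The suffix is conditioned by the final sound: -nim when the stem ends in a consonant (*zotew*, *agmud*, *nilel*); -no when the stem ends in a vowel (*datode*, *gaki*, *nivuwa*).
The final sound of *wuw* is /w/, which is a consonant, so the suffix is -nim, giving *wuwnim*.
The final sound of *uzi* is /i/, which is a vowel, so the suffix is -no, giving *uzino*.

wuwnim, uzino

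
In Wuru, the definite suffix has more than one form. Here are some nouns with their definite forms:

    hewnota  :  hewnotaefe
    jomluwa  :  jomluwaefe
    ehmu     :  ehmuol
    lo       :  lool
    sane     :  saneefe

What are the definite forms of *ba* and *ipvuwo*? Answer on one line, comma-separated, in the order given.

baefe, ipvuwool

Looking at the last vowel of each stem: -ol when the last vowel of the stem is a rounded vowel (*ehmu*, *lo*); -efe when the last vowel of the stem is an unrounded vowel (*hewnota*, *jomluwa*, *sane*).
The last vowel of *ba* is /a/, which is an unrounded vowel, so the suffix is -efe, giving *baefe*.
Since the last vowel of *ipvuwo* is /o/ (a rounded vowel), it takes -ol, giving *ipvuwool*.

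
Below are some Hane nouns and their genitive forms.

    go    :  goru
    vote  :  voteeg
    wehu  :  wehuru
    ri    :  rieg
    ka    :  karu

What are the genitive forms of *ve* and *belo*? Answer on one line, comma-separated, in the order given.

The pattern is front/back vowel harmony: -eg when the last vowel of the stem is a front vowel (*vote*, *ri*); -ru when the last vowel of the stem is a back vowel (*go*, *wehu*, *ka*).
*ve*: last vowel = /e/, a front vowel → -eg → *veeg*.
The last vowel of *belo* is /o/, which is a back vowel, so the suffix is -ru, giving *beloru*.

veeg, beloru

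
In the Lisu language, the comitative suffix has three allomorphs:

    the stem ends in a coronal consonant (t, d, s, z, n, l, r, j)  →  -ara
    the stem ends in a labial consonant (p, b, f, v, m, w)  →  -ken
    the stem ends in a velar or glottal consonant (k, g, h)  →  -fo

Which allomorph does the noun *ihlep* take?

-ken

*ihlep*: final consonant = /p/, labial → -ken.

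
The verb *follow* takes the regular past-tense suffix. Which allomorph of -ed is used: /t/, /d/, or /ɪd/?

/d/

The stem *follow* ends in a voiced sound other than /d/.
The -ed suffix is realized as /ɪd/ after /t, d/; as /t/ after other voiceless consonants; and as /d/ after other voiced sounds.
So -ed on *follow* is pronounced /d/.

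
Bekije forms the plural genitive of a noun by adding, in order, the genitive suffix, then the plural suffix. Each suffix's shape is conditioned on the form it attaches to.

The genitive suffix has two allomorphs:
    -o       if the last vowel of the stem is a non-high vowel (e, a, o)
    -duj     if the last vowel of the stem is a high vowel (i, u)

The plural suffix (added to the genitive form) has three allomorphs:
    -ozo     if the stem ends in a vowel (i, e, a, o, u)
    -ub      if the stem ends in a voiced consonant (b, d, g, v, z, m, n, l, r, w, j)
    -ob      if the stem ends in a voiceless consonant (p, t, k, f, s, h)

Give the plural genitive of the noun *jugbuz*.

Since the last vowel of *jugbuz* is /u/ (a high vowel), it takes -duj, giving *jugbuzduj*.
The genitive form *jugbuzduj* — final sound /j/ (a voiced consonant) → -ub → *jugbuzdujub*.

jugbuzdujub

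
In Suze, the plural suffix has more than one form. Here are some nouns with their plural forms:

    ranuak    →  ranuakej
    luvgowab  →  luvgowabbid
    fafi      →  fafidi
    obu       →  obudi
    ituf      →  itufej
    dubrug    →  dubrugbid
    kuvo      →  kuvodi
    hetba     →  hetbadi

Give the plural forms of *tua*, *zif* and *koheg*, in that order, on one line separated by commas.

tuadi, zifej, kohegbid

The alternation tracks the final sound of the stem — -ej when the stem ends in a voiceless consonant (*ranuak*, *ituf*); -bid when the stem ends in a voiced consonant (*luvgowab*, *dubrug*); -di when the stem ends in a vowel (*fafi*, *obu*, *kuvo*, *hetba*).
Since the final sound of *tua* is /a/ (a vowel), it takes -di, giving *tuadi*.
Since the final sound of *zif* is /f/ (a voiceless consonant), it takes -ej, giving *zifej*.
*koheg*: final sound = /g/, a voiced consonant → -bid → *kohegbid*.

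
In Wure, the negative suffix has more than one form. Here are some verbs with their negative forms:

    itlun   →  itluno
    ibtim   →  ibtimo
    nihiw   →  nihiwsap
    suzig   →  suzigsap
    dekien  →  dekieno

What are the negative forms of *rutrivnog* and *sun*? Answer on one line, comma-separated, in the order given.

rutrivnogsap, suno

The pattern is nasality of the final consonant: -o when the stem ends in a nasal (*itlun*, *ibtim*, *dekien*); -sap when the stem ends in a non-nasal consonant (*nihiw*, *suzig*).
Since the final consonant of *rutrivnog* is /g/ (non-nasal), it takes -sap, giving *rutrivnogsap*.
*sun* — final consonant /n/ (a nasal) → -o → *suno*.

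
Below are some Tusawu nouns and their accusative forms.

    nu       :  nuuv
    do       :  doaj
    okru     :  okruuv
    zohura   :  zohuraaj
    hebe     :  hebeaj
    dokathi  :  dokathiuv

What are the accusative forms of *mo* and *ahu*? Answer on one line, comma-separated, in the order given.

The pattern is height harmony: -uv when the last vowel of the stem is a high vowel (*nu*, *okru*, *dokathi*); -aj when the last vowel of the stem is a non-high vowel (*do*, *zohura*, *hebe*).
*mo*: last vowel = /o/, a non-high vowel → -aj → *moaj*.
*ahu* — last vowel /u/ (a high vowel) → -uv → *ahuuv*.

moaj, ahuuv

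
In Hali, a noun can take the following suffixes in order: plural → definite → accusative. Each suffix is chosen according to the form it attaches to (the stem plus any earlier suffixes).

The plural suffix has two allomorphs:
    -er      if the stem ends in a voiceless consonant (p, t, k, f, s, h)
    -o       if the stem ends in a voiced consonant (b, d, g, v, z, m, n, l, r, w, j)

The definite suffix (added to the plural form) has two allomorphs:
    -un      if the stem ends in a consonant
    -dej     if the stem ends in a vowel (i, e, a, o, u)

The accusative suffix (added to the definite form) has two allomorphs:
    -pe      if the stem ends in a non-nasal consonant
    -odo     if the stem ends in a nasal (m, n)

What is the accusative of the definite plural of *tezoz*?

Since the final consonant of *tezoz* is /z/ (voiced), it takes -o, giving *tezozo*.
The plural form *tezozo*: final sound = /o/, a vowel → -dej → *tezozodej*.
The definite form *tezozodej* — final consonant /j/ (non-nasal) → -pe → *tezozodejpe*.

tezozodejpe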